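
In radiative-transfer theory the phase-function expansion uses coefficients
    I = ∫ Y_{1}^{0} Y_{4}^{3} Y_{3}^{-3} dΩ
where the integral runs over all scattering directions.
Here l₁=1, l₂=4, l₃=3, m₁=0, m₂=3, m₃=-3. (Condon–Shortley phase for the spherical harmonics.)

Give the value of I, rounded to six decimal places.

Checks pass: Σm=0; 8 even; l₃=3∈[3,5].
(2·1+1)(2·4+1)(2·3+1) = 189
Δ: 2! 0! 6! / 9! → 1/252
sum: t=1:−1/36 = -1/36
3j²(1 4 3; 0 0 0) = Δ·Π!·Σ² = 4/63  (sign +1)
sum: t=1:−1/720 = -1/720
3j²(1 4 3; 0 3 -3) = Δ·Π!·Σ² = 1/36  (sign -1)
combine: 4πI² = 189·4/63·1/36 = 1/3
take √, sign -1: I = -0.16286750

-0.162868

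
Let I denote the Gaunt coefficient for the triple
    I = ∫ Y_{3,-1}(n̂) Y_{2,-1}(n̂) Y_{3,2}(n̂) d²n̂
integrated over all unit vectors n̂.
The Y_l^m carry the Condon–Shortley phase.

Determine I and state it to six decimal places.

m-sum 0 ✓  L=8 even ✓  1≤3≤5 ✓
Π(2lᵢ+1) = 7×5×7 = 245
triangle coeff Δ(3,2,3) = 1/3780
Σ_t [0,2]: t=0:+1/24 t=1:−1/4 t=2:+1/24 = -1/6
(3j)²=4/105 [(3 2 3; 0 0 0)], sign=+1
Σ_t [0,1]: t=0:+1/48 t=1:−1/12 = -1/16
(3j)²=1/28 [(3 2 3; -1 -1 2)], sign=+1
⇒ 4πI² = 1/3
I = (+1)√(1/3/(4π)) = 0.16286750

0.162868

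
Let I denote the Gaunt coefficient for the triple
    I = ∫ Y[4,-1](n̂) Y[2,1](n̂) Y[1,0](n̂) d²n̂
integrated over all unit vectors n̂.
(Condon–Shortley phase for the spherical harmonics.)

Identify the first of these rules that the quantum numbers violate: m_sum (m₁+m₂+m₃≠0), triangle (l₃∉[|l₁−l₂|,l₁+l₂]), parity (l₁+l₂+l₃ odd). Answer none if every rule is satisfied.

m₁+m₂+m₃ = -1 + 1 + 0 = 0  ✓
triangle: |4−2|=2 ≤ l₃=1 ≤ 4+2=6  ✗
parity: l₁+l₂+l₃ = 7 is odd

triangle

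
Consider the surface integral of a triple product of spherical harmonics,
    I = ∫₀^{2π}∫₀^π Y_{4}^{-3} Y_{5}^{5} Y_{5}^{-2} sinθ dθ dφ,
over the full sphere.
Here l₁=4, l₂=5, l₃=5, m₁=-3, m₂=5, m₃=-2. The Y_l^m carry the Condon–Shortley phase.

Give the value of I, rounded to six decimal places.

0.140629

m-sum 0 ✓  L=14 even ✓  1≤5≤9 ✓
Π(2lᵢ+1) = 9×11×11 = 1089
triangle coeff Δ(4,5,5) = 1/3153150
Σ_t [0,4]: t=0:+1/69120 t=1:−1/1728 t=2:+1/576 t=3:−1/1728 t=4:+1/69120 = 7/11520
(3j)²=2/143 [(4 5 5; 0 0 0)], sign=-1
Σ_t [4,4]: t=4:+1/103680 = 1/103680
(3j)²=7/429 [(4 5 5; -3 5 -2)], sign=-1
⇒ 4πI² = 42/169
I = (+1)√(42/169/(4π)) = 0.14062948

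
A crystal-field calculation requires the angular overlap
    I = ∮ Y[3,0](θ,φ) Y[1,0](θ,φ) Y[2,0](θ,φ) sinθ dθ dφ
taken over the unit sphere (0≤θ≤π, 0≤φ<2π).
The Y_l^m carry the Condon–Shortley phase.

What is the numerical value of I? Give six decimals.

0.247767

m-sum 0 ✓  L=6 even ✓  2≤2≤4 ✓
Π(2lᵢ+1) = 7×3×5 = 105
triangle coeff Δ(3,1,2) = 1/105
Σ_t [1,1]: t=1:−1/4 = -1/4
(3j)²=3/35 [(3 1 2; 0 0 0)], sign=-1
(m-triple is (0,0,0) — same symbol as above.)
⇒ 4πI² = 27/35
I = (+1)√(27/35/(4π)) = 0.24776670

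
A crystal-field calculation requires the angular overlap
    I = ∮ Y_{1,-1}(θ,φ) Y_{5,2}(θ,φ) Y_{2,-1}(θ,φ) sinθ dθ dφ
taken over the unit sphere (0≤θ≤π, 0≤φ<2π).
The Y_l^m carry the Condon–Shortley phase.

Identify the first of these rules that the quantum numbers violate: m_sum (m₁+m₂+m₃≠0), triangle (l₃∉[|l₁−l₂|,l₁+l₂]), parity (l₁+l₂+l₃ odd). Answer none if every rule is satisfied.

triangle

m₁+m₂+m₃ = -1 + 2 − 1 = 0  ✓
triangle: |1−5|=4 ≤ l₃=2 ≤ 1+5=6  ✗
parity: l₁+l₂+l₃ = 8 is even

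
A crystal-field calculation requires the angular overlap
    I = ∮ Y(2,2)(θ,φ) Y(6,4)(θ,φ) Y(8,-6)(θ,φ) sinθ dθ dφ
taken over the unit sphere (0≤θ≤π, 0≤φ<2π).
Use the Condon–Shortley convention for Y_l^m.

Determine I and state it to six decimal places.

Rules hold: Σm=0, L=16 even, 4≤8≤8.
N = 5·13·17 = 1105
Δ = 0!·4!·12!/17! = 1/30940
Racah Σ t=0..0: t=0:+1/2073600 = 1/2073600
⇒ 3j(2 6 8; 0 0 0)² = 28/1105, sgn +1
Racah Σ t=0..0: t=0:+1/174182400 = 1/174182400
⇒ 3j(2 6 8; 2 4 -6)² = 11/340, sgn +1
4πI² = N·(3j₀)²·(3jₘ)² = 77/85
I = +1·√(0.905882/4π) = 0.26849176

0.268492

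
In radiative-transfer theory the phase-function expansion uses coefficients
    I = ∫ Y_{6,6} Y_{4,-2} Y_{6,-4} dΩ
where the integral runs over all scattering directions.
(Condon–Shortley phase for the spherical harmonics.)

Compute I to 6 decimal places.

Rules hold: Σm=0, L=16 even, 2≤6≤10.
N = 13·9·13 = 1521
Δ = 4!·8!·4!/17! = 1/15315300
Racah Σ t=0..4: t=0:+1/829440 t=1:−1/25920 t=2:+1/9216 t=3:−1/25920 t=4:+1/829440 = 7/207360
⇒ 3j(6 4 6; 0 0 0)² = 28/2431, sgn +1
Racah Σ t=0..0: t=0:+1/3870720 = 1/3870720
⇒ 3j(6 4 6; 6 -2 -4)² = 135/6188, sgn +1
4πI² = N·(3j₀)²·(3jₘ)² = 1215/3179
I = +1·√(0.382196/4π) = 0.17439657

0.174397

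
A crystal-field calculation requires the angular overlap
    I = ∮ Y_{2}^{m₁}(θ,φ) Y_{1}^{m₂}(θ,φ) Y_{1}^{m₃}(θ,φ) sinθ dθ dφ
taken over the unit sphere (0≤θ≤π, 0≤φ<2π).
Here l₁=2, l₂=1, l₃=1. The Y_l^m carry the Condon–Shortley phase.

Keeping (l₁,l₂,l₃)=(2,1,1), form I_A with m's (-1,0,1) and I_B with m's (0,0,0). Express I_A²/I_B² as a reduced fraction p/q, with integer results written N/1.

3/4

Shared (l₁,l₂,l₃)=(2,1,1): N and (l;000)² cancel in I_A²/I_B².
A: Δ = 2!·2!·0!/5! = 1/30; Racah Σ t=1..1: t=1:−1/2 = -1/2; ⇒ 3j(2 1 1; -1 0 1)² = 1/10, sgn -1
B: Δ = 2!·2!·0!/5! = 1/30; Racah Σ t=1..1: t=1:−1/1 = -1/1; ⇒ 3j(2 1 1; 0 0 0)² = 2/15, sgn +1
I_A²/I_B² = (1/10)/(2/15) = 3/4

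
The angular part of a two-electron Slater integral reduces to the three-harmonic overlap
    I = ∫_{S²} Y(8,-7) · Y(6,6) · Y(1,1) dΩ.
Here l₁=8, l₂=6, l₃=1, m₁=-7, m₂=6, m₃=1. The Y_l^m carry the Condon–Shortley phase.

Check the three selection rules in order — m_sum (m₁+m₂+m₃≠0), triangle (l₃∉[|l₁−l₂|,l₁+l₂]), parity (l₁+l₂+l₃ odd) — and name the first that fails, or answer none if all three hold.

m₁+m₂+m₃ = -7 + 6 + 1 = 0  ✓
triangle: |8−6|=2 ≤ l₃=1 ≤ 8+6=14  ✗
parity: l₁+l₂+l₃ = 15 is odd

triangle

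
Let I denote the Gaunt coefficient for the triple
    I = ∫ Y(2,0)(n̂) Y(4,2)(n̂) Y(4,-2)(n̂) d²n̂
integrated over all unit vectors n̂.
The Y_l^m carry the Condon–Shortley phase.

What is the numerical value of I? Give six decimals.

0.065536

Rules hold: Σm=0, L=10 even, 2≤4≤6.
N = 5·9·9 = 405
Δ = 2!·2!·6!/11! = 1/13860
Racah Σ t=0..2: t=0:+1/192 t=1:−1/36 t=2:+1/192 = -5/288
⇒ 3j(2 4 4; 0 0 0)² = 20/693, sgn -1
Racah Σ t=0..2: t=0:+1/2880 t=1:−1/120 t=2:+1/192 = -1/360
⇒ 3j(2 4 4; 0 2 -2)² = 16/3465, sgn -1
4πI² = N·(3j₀)²·(3jₘ)² = 320/5929
I = +1·√(0.053972/4π) = 0.06553591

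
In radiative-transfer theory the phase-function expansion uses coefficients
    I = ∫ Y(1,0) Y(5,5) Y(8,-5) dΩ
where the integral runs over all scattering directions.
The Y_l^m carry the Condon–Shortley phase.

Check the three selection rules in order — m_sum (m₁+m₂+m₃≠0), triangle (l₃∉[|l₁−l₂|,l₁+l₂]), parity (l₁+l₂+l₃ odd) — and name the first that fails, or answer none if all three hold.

triangle

azimuthal sum: 0 + 5 − 5 = 0  ✓
4 ≤ 8 ≤ 6 (triangle on l)  ✗
L = 1 + 5 + 8 = 14 (even)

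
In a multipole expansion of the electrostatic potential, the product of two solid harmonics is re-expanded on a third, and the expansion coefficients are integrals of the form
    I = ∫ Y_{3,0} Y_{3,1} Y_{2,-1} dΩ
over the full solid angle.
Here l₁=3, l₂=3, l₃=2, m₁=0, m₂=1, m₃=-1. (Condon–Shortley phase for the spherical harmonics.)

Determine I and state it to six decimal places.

-0.059471

m-sum 0 ✓  L=8 even ✓  0≤2≤6 ✓
Π(2lᵢ+1) = 7×7×5 = 245
triangle coeff Δ(3,3,2) = 1/3780
Σ_t [1,3]: t=1:−1/24 t=2:+1/4 t=3:−1/24 = 1/6
(3j)²=4/105 [(3 3 2; 0 0 0)], sign=+1
Σ_t [2,3]: t=2:+1/8 t=3:−1/12 = 1/24
(3j)²=1/210 [(3 3 2; 0 1 -1)], sign=-1
⇒ 4πI² = 2/45
I = (-1)√(2/45/(4π)) = -0.05947080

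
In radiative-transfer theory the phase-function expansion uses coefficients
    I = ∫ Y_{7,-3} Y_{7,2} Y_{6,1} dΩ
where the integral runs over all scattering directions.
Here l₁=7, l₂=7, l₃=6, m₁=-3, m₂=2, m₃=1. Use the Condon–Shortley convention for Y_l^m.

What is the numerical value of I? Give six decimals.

-0.088297

m-sum 0 ✓  L=20 even ✓  0≤6≤14 ✓
Π(2lᵢ+1) = 15×15×13 = 2925
triangle coeff Δ(7,7,6) = 1/2444321880
Σ_t [1,7]: t=1:−1/2612736000 t=2:+1/20736000 t=3:−1/1658880 t=4:+1/746496 t=5:−1/1658880 t=6:+1/20736000 t=7:−1/2612736000 = 1/4354560
(3j)²=1000/138567 [(7 7 6; 0 0 0)], sign=+1
Σ_t [4,8]: t=4:+1/49766400 t=5:−1/4147200 t=6:+1/2488320 t=7:−1/8709120 t=8:+1/232243200 = 7/99532800
(3j)²=1715/369512 [(7 7 6; -3 2 1)], sign=-1
⇒ 4πI² = 16078125/164109517
I = (-1)√(16078125/164109517/(4π)) = -0.08829699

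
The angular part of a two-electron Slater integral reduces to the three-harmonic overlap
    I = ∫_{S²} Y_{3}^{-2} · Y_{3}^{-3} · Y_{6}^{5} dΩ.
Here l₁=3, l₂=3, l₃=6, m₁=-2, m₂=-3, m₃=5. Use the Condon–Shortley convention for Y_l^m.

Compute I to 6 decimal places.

-0.254801

Checks pass: Σm=0; 12 even; l₃=6∈[0,6].
(2·3+1)(2·3+1)(2·6+1) = 637
Δ: 0! 6! 6! / 13! → 1/12012
sum: t=0:+1/1296 = 1/1296
3j²(3 3 6; 0 0 0) = Δ·Π!·Σ² = 100/3003  (sign +1)
sum: t=0:+1/86400 = 1/86400
3j²(3 3 6; -2 -3 5) = Δ·Π!·Σ² = 1/26  (sign -1)
combine: 4πI² = 637·100/3003·1/26 = 350/429
take √, sign -1: I = -0.25480060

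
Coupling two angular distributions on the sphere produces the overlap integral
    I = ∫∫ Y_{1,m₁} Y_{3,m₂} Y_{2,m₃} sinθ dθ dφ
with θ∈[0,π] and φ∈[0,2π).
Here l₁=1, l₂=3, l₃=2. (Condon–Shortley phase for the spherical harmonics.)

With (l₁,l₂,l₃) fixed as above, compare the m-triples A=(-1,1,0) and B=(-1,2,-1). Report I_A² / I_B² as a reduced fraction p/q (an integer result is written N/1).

3/5

Same 1,3,2: normalisation and zero-m 3j drop out of the ratio.
A: Δ: 2! 0! 4! / 7! → 1/105; sum: t=2:+1/8 = 1/8; 3j²(1 3 2; -1 1 0) = Δ·Π!·Σ² = 2/35  (sign +1)
B: Δ: 2! 0! 4! / 7! → 1/105; sum: t=2:+1/12 = 1/12; 3j²(1 3 2; -1 2 -1) = Δ·Π!·Σ² = 2/21  (sign -1)
I_A²/I_B² = (2/35)/(2/21) = 3/5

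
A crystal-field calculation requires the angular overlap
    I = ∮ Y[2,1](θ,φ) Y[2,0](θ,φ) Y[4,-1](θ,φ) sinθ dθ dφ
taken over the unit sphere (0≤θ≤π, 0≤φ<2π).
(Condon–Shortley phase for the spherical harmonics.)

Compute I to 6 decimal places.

m-sum 0 ✓  L=8 even ✓  0≤4≤4 ✓
Π(2lᵢ+1) = 5×5×9 = 225
triangle coeff Δ(2,2,4) = 1/630
Σ_t [0,0]: t=0:+1/16 = 1/16
(3j)²=2/35 [(2 2 4; 0 0 0)], sign=+1
Σ_t [0,0]: t=0:+1/24 = 1/24
(3j)²=1/21 [(2 2 4; 1 0 -1)], sign=-1
⇒ 4πI² = 30/49
I = (-1)√(30/49/(4π)) = -0.22072812

-0.220728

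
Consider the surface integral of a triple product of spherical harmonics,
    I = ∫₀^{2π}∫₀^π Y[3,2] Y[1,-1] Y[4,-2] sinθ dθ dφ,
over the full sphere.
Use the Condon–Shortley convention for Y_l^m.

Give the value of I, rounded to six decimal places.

m-sum = 2 − 1 − 2 = -1 ≠ 0 ⇒ I = 0

0.000000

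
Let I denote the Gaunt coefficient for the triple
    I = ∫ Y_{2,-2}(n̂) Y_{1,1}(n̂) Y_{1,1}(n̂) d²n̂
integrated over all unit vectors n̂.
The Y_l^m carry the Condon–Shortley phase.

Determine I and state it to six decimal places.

m-sum 0 ✓  L=4 even ✓  1≤1≤3 ✓
Π(2lᵢ+1) = 5×3×3 = 45
triangle coeff Δ(2,1,1) = 1/30
Σ_t [1,1]: t=1:−1/1 = -1/1
(3j)²=2/15 [(2 1 1; 0 0 0)], sign=+1
Σ_t [2,2]: t=2:+1/4 = 1/4
(3j)²=1/5 [(2 1 1; -2 1 1)], sign=+1
⇒ 4πI² = 6/5
I = (+1)√(6/5/(4π)) = 0.30901936

0.309019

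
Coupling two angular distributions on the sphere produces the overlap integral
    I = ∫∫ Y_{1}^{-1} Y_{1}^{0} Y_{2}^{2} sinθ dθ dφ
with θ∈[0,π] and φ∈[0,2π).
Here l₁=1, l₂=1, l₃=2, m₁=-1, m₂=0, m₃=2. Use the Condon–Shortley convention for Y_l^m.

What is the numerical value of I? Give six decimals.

0.000000

m-sum = -1 + 0 + 2 = 1 ≠ 0 ⇒ I = 0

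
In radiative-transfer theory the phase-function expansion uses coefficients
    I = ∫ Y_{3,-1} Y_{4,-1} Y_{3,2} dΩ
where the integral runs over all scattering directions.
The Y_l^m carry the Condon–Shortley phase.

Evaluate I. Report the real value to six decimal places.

0.145070

Rules hold: Σm=0, L=10 even, 1≤3≤7.
N = 7·9·7 = 441
Δ = 4!·2!·4!/11! = 1/34650
Racah Σ t=1..3: t=1:−1/72 t=2:+1/16 t=3:−1/72 = 5/144
⇒ 3j(3 4 3; 0 0 0)² = 2/77, sgn -1
Racah Σ t=2..3: t=2:+1/48 t=3:−1/144 = 1/72
⇒ 3j(3 4 3; -1 -1 2)² = 16/693, sgn -1
4πI² = N·(3j₀)²·(3jₘ)² = 32/121
I = +1·√(0.264463/4π) = 0.14506992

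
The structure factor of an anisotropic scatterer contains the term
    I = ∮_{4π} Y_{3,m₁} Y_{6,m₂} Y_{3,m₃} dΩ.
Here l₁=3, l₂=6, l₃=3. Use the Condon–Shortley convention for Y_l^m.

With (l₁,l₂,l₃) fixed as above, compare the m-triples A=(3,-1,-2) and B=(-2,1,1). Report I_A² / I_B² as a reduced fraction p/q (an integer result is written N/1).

Shared (l₁,l₂,l₃)=(3,6,3): N and (l;000)² cancel in I_A²/I_B².
A: Δ = 6!·0!·6!/13! = 1/12012; Racah Σ t=0..0: t=0:+1/86400 = 1/86400; ⇒ 3j(3 6 3; 3 -1 -2)² = 1/1716, sgn -1
B: Δ = 6!·0!·6!/13! = 1/12012; Racah Σ t=5..5: t=5:−1/5760 = -1/5760; ⇒ 3j(3 6 3; -2 1 1)² = 5/572, sgn -1
I_A²/I_B² = (1/1716)/(5/572) = 1/15

1/15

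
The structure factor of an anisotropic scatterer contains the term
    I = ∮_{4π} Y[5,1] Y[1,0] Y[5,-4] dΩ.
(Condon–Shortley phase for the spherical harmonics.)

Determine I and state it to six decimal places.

m-sum = 1 + 0 − 4 = -3 ≠ 0 ⇒ I = 0

0.000000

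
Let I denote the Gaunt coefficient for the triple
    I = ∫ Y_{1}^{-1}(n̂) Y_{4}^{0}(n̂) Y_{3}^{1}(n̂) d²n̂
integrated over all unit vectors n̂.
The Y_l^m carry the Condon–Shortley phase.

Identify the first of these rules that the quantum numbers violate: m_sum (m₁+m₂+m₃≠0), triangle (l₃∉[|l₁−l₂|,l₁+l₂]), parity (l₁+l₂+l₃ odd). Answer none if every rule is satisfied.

none

azimuthal sum: -1 + 0 + 1 = 0  ✓
3 ≤ 3 ≤ 5 (triangle on l)  ✓
L = 1 + 4 + 3 = 8 (even)  ✓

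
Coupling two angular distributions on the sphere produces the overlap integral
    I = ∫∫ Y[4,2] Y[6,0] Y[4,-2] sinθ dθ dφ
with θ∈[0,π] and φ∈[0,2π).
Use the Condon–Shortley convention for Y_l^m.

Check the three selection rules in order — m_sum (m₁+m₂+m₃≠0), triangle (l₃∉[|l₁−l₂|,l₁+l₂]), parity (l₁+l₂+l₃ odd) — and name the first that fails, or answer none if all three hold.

none

m₁+m₂+m₃ = 2 + 0 − 2 = 0  ✓
triangle: |4−6|=2 ≤ l₃=4 ≤ 4+6=10  ✓
parity: l₁+l₂+l₃ = 14 is even  ✓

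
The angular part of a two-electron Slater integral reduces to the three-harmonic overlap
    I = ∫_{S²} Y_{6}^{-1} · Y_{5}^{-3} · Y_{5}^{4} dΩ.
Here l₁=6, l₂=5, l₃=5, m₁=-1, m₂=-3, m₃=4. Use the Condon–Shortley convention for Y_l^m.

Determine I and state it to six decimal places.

Rules hold: Σm=0, L=16 even, 1≤5≤11.
N = 13·11·11 = 1573
Δ = 6!·6!·4!/17! = 1/28588560
Racah Σ t=1..5: t=1:−1/345600 t=2:+1/13824 t=3:−1/5184 t=4:+1/13824 t=5:−1/345600 = -7/129600
⇒ 3j(6 5 5; 0 0 0)² = 80/7293, sgn +1
Racah Σ t=1..2: t=1:−1/518400 t=2:+1/138240 = 11/2073600
⇒ 3j(6 5 5; -1 -3 4)² = 77/4420, sgn -1
4πI² = N·(3j₀)²·(3jₘ)² = 3388/11271
I = -1·√(0.300594/4π) = -0.15466268

-0.154663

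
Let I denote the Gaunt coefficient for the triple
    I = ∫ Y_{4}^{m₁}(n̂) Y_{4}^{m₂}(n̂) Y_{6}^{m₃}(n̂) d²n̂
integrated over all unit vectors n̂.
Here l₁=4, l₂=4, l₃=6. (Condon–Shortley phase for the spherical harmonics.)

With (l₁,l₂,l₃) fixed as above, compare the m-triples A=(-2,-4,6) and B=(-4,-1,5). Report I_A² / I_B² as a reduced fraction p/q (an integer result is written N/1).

2/3

l's match ⇒ only the (l;m) 3-j factors differ between A and B.
A: triangle coeff Δ(4,4,6) = 1/1261260; Σ_t [0,0]: t=0:+1/1036800 = 1/1036800; (3j)²=4/195 [(4 4 6; -2 -4 6)], sign=+1
B: triangle coeff Δ(4,4,6) = 1/1261260; Σ_t [2,2]: t=2:+1/172800 = 1/172800; (3j)²=2/65 [(4 4 6; -4 -1 5)], sign=-1
I_A²/I_B² = (4/195)/(2/65) = 2/3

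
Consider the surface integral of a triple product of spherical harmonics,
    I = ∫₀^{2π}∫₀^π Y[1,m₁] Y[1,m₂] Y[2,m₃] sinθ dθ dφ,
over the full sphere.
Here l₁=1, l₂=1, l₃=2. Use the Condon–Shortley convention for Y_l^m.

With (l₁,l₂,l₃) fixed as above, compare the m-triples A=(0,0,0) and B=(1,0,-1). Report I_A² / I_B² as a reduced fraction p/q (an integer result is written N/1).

4/3

Same 1,1,2: normalisation and zero-m 3j drop out of the ratio.
A: Δ: 0! 2! 2! / 5! → 1/30; sum: t=0:+1/1 = 1/1; 3j²(1 1 2; 0 0 0) = Δ·Π!·Σ² = 2/15  (sign +1)
B: Δ: 0! 2! 2! / 5! → 1/30; sum: t=0:+1/2 = 1/2; 3j²(1 1 2; 1 0 -1) = Δ·Π!·Σ² = 1/10  (sign -1)
I_A²/I_B² = (2/15)/(1/10) = 4/3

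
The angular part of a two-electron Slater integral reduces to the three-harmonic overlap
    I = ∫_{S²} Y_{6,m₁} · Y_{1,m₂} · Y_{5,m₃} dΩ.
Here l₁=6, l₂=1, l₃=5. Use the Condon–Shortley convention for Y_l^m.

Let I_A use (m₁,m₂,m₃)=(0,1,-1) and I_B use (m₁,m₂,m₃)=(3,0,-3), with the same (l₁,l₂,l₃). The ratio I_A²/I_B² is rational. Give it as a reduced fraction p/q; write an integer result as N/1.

5/9

l's match ⇒ only the (l;m) 3-j factors differ between A and B.
A: triangle coeff Δ(6,1,5) = 1/858; Σ_t [2,2]: t=2:+1/34560 = 1/34560; (3j)²=5/286 [(6 1 5; 0 1 -1)], sign=+1
B: triangle coeff Δ(6,1,5) = 1/858; Σ_t [1,1]: t=1:−1/80640 = -1/80640; (3j)²=9/286 [(6 1 5; 3 0 -3)], sign=-1
I_A²/I_B² = (5/286)/(9/286) = 5/9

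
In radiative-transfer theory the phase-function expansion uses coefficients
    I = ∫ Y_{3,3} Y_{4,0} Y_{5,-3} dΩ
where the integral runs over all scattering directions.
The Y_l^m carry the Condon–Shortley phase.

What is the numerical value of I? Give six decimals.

0.196280

Checks pass: Σm=0; 12 even; l₃=5∈[1,7].
(2·3+1)(2·4+1)(2·5+1) = 693
Δ: 2! 4! 6! / 13! → 1/180180
sum: t=0:+1/576 t=1:−1/144 t=2:+1/576 = -1/288
3j²(3 4 5; 0 0 0) = Δ·Π!·Σ² = 20/1001  (sign +1)
sum: t=0:+1/2304 = 1/2304
3j²(3 4 5; 3 0 -3) = Δ·Π!·Σ² = 5/143  (sign +1)
combine: 4πI² = 693·20/1001·5/143 = 900/1859
take √, sign +1: I = 0.19628026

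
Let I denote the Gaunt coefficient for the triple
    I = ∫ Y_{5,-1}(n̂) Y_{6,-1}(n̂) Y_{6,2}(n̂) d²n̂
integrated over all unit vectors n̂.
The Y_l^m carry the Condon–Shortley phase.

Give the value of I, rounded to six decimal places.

l₁+l₂+l₃=17 is odd: 3j(l;000)=0 ⇒ I=0

0.000000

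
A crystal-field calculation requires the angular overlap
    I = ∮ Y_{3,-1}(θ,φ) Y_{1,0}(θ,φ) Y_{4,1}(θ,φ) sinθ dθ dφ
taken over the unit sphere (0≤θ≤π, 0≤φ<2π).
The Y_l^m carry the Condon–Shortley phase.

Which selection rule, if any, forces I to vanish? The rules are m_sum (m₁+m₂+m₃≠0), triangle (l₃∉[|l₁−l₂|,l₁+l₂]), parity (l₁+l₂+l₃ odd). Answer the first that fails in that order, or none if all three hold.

none

m₁+m₂+m₃ = -1 + 0 + 1 = 0  ✓
triangle: |3−1|=2 ≤ l₃=4 ≤ 3+1=4  ✓
parity: l₁+l₂+l₃ = 8 is even  ✓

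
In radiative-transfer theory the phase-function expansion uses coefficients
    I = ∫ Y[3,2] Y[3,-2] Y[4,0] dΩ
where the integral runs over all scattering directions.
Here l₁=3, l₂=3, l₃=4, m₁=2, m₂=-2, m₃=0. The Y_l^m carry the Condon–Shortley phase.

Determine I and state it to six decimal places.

Rules hold: Σm=0, L=10 even, 0≤4≤6.
N = 7·7·9 = 441
Δ = 2!·4!·4!/11! = 1/34650
Racah Σ t=0..2: t=0:+1/72 t=1:−1/16 t=2:+1/72 = -5/144
⇒ 3j(3 3 4; 0 0 0)² = 2/77, sgn -1
Racah Σ t=0..1: t=0:+1/72 t=1:−1/576 = 7/576
⇒ 3j(3 3 4; 2 -2 0)² = 7/198, sgn +1
4πI² = N·(3j₀)²·(3jₘ)² = 49/121
I = -1·√(0.404959/4π) = -0.17951487

-0.179515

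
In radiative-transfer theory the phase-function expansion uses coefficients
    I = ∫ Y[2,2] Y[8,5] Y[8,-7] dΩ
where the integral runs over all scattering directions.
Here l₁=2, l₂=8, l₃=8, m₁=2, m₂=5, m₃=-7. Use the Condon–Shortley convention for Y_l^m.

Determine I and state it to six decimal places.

Rules hold: Σm=0, L=18 even, 6≤8≤10.
N = 5·17·17 = 1445
Δ = 2!·2!·14!/19! = 1/348840
Racah Σ t=0..2: t=0:+1/116121600 t=1:−1/25401600 t=2:+1/116121600 = -1/45158400
⇒ 3j(2 8 8; 0 0 0)² = 24/1615, sgn -1
Racah Σ t=0..0: t=0:+1/24908083200 = 1/24908083200
⇒ 3j(2 8 8; 2 5 -7)² = 7/1292, sgn -1
4πI² = N·(3j₀)²·(3jₘ)² = 42/361
I = +1·√(0.116343/4π) = 0.09622017

0.096220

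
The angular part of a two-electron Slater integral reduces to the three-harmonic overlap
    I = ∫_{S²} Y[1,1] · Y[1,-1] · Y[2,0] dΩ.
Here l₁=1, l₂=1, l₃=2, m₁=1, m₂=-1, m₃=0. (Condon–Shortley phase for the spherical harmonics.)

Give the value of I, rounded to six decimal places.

Checks pass: Σm=0; 4 even; l₃=2∈[0,2].
(2·1+1)(2·1+1)(2·2+1) = 45
Δ: 0! 2! 2! / 5! → 1/30
sum: t=0:+1/1 = 1/1
3j²(1 1 2; 0 0 0) = Δ·Π!·Σ² = 2/15  (sign +1)
sum: t=0:+1/4 = 1/4
3j²(1 1 2; 1 -1 0) = Δ·Π!·Σ² = 1/30  (sign +1)
combine: 4πI² = 45·2/15·1/30 = 1/5
take √, sign +1: I = 0.12615663

0.126157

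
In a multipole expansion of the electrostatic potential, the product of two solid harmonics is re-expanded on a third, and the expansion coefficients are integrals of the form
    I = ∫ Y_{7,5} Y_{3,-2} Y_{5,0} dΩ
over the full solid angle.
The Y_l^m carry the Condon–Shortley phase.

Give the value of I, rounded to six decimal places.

0.000000

m-sum = 5 − 2 + 0 = 3 ≠ 0 ⇒ I = 0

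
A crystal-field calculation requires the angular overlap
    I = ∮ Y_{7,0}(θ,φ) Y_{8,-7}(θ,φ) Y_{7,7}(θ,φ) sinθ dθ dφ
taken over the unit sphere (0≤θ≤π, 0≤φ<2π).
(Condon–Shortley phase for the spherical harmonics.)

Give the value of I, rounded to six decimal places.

m-sum 0 ✓  L=22 even ✓  1≤7≤15 ✓
Π(2lᵢ+1) = 15×17×15 = 3825
triangle coeff Δ(7,8,7) = 1/22086194130
Σ_t [1,7]: t=1:−1/18289152000 t=2:+1/248832000 t=3:−1/24883200 t=4:+1/11943936 t=5:−1/24883200 t=6:+1/248832000 t=7:−1/18289152000 = 11/975421440
(3j)²=1750/289731 [(7 8 7; 0 0 0)], sign=-1
Σ_t [1,1]: t=1:−1/146313216000 = -1/146313216000
(3j)²=91/14858 [(7 8 7; 0 -7 7)], sign=-1
⇒ 4πI² = 459375/3246473
I = (+1)√(459375/3246473/(4π)) = 0.10611404

0.106114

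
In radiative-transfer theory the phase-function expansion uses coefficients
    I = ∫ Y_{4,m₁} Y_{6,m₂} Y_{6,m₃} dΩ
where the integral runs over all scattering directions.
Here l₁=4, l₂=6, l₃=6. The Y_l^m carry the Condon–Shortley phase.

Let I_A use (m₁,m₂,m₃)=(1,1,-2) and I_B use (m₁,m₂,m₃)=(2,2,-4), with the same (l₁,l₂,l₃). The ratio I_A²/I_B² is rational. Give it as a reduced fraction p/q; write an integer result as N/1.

5618/1587

l's match ⇒ only the (l;m) 3-j factors differ between A and B.
A: triangle coeff Δ(4,6,6) = 1/15315300; Σ_t [0,3]: t=0:+1/725760 t=1:−1/34560 t=2:+1/17280 t=3:−1/82944 = 53/2903040; (3j)²=2809/306306 [(4 6 6; 1 1 -2)], sign=+1
B: triangle coeff Δ(4,6,6) = 1/15315300; Σ_t [0,2]: t=0:+1/3870720 t=1:−1/181440 t=2:+1/138240 = 23/11612160; (3j)²=529/204204 [(4 6 6; 2 2 -4)], sign=+1
I_A²/I_B² = (2809/306306)/(529/204204) = 5618/1587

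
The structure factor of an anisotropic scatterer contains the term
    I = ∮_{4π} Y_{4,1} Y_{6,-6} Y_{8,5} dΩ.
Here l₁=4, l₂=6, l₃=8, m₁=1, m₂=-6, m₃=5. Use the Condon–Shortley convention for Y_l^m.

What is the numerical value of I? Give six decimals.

0.118339

Checks pass: Σm=0; 18 even; l₃=8∈[2,10].
(2·4+1)(2·6+1)(2·8+1) = 1989
Δ: 2! 6! 10! / 19! → 1/23279256
sum: t=0:+1/1658880 t=1:−1/518400 t=2:+1/1658880 = -1/1382400
3j²(4 6 8; 0 0 0) = Δ·Π!·Σ² = 504/46189  (sign -1)
sum: t=0:+1/261273600 = 1/261273600
3j²(4 6 8; 1 -6 5) = Δ·Π!·Σ² = 55/6783  (sign -1)
combine: 4πI² = 1989·504/46189·55/6783 = 1080/6137
take √, sign +1: I = 0.11833927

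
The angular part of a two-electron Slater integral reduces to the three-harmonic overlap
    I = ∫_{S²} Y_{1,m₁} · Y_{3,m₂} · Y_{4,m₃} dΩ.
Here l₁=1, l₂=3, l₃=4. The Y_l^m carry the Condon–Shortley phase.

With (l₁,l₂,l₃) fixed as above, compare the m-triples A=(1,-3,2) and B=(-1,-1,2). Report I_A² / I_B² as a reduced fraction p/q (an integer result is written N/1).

1/15

Same 1,3,4: normalisation and zero-m 3j drop out of the ratio.
A: Δ: 0! 2! 6! / 9! → 1/252; sum: t=0:+1/1440 = 1/1440; 3j²(1 3 4; 1 -3 2) = Δ·Π!·Σ² = 1/252  (sign +1)
B: Δ: 0! 2! 6! / 9! → 1/252; sum: t=0:+1/96 = 1/96; 3j²(1 3 4; -1 -1 2) = Δ·Π!·Σ² = 5/84  (sign +1)
I_A²/I_B² = (1/252)/(5/84) = 1/15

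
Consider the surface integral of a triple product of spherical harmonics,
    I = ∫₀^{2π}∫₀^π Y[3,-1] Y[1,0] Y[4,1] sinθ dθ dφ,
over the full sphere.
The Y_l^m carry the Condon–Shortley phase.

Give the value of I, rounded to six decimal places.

-0.238414

m-sum 0 ✓  L=8 even ✓  2≤4≤4 ✓
Π(2lᵢ+1) = 7×3×9 = 189
triangle coeff Δ(3,1,4) = 1/252
Σ_t [0,0]: t=0:+1/36 = 1/36
(3j)²=4/63 [(3 1 4; 0 0 0)], sign=+1
Σ_t [0,0]: t=0:+1/48 = 1/48
(3j)²=5/84 [(3 1 4; -1 0 1)], sign=-1
⇒ 4πI² = 5/7
I = (-1)√(5/7/(4π)) = -0.23841361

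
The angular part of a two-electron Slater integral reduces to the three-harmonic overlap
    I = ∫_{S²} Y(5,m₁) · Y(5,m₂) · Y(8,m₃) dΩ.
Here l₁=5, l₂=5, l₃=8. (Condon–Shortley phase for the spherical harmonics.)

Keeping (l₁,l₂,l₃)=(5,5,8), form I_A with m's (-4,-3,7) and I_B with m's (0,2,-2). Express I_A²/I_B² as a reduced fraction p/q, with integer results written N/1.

286/15

Shared (l₁,l₂,l₃)=(5,5,8): N and (l;000)² cancel in I_A²/I_B².
A: Δ = 2!·8!·8!/19! = 1/37413090; Racah Σ t=1..2: t=1:−1/203212800 t=2:+1/406425600 = -1/406425600; ⇒ 3j(5 5 8; -4 -3 7)² = 2/323, sgn +1
B: Δ = 2!·8!·8!/19! = 1/37413090; Racah Σ t=0..2: t=0:+1/7257600 t=1:−1/829440 t=2:+1/1036800 = -1/9676800; ⇒ 3j(5 5 8; 0 2 -2)² = 15/46189, sgn -1
I_A²/I_B² = (2/323)/(15/46189) = 286/15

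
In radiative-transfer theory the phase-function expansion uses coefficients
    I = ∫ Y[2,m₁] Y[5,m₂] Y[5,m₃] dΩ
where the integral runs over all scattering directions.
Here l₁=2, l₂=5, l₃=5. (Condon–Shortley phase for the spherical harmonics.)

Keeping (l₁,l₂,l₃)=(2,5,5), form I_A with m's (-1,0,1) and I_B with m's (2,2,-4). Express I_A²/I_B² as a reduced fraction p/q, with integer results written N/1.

5/72

l's match ⇒ only the (l;m) 3-j factors differ between A and B.
A: triangle coeff Δ(2,5,5) = 1/38610; Σ_t [1,2]: t=1:−1/1152 t=2:+1/1440 = -1/5760; (3j)²=1/858 [(2 5 5; -1 0 1)], sign=-1
B: triangle coeff Δ(2,5,5) = 1/38610; Σ_t [0,0]: t=0:+1/20160 = 1/20160; (3j)²=12/715 [(2 5 5; 2 2 -4)], sign=-1
I_A²/I_B² = (1/858)/(12/715) = 5/72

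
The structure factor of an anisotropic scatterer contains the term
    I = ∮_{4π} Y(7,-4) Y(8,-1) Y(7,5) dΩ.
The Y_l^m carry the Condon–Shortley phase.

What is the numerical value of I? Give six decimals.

0.054928

Checks pass: Σm=0; 22 even; l₃=7∈[1,15].
(2·7+1)(2·8+1)(2·7+1) = 3825
Δ: 8! 6! 8! / 23! → 1/22086194130
sum: t=1:−1/18289152000 t=2:+1/248832000 t=3:−1/24883200 t=4:+1/11943936 t=5:−1/24883200 t=6:+1/248832000 t=7:−1/18289152000 = 11/975421440
3j²(7 8 7; 0 0 0) = Δ·Π!·Σ² = 1750/289731  (sign -1)
sum: t=5:−1/746496000 t=6:+1/870912000 t=7:−1/9754214400 = -43/146313216000
3j²(7 8 7; -4 -1 5) = Δ·Π!·Σ² = 5547/3380195  (sign -1)
combine: 4πI² = 3825·1750/289731·5547/3380195 = 20801250/548653937
take √, sign +1: I = 0.05492759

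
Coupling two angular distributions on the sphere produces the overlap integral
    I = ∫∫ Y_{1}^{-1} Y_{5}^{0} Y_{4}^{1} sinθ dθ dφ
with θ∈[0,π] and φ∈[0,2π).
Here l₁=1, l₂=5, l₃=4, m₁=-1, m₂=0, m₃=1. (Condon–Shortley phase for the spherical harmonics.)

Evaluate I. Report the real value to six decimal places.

m-sum 0 ✓  L=10 even ✓  4≤4≤6 ✓
Π(2lᵢ+1) = 3×11×9 = 297
triangle coeff Δ(1,5,4) = 1/495
Σ_t [1,1]: t=1:−1/576 = -1/576
(3j)²=5/99 [(1 5 4; 0 0 0)], sign=-1
Σ_t [2,2]: t=2:+1/1440 = 1/1440
(3j)²=2/99 [(1 5 4; -1 0 1)], sign=-1
⇒ 4πI² = 10/33
I = (+1)√(10/33/(4π)) = 0.15528807

0.155288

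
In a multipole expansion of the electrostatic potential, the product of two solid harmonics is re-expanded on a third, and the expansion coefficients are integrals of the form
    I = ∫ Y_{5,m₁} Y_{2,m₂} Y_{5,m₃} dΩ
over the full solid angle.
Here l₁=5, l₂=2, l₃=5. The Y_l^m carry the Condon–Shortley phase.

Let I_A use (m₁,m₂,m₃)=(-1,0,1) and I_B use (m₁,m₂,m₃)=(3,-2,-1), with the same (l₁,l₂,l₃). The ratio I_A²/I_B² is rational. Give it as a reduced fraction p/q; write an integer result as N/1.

81/112

Shared (l₁,l₂,l₃)=(5,2,5): N and (l;000)² cancel in I_A²/I_B².
A: Δ = 2!·8!·2!/13! = 1/38610; Racah Σ t=0..2: t=0:+1/5760 t=1:−1/720 t=2:+1/2304 = -1/1280; ⇒ 3j(5 2 5; -1 0 1)² = 27/1430, sgn -1
B: Δ = 2!·8!·2!/13! = 1/38610; Racah Σ t=0..0: t=0:+1/5760 = 1/5760; ⇒ 3j(5 2 5; 3 -2 -1)² = 56/2145, sgn +1
I_A²/I_B² = (27/1430)/(56/2145) = 81/112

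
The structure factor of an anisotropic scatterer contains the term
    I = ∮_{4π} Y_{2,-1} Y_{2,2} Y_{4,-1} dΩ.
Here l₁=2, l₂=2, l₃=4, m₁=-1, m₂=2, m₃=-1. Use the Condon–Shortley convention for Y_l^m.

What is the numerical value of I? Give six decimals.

-0.090112

m-sum 0 ✓  L=8 even ✓  0≤4≤4 ✓
Π(2lᵢ+1) = 5×5×9 = 225
triangle coeff Δ(2,2,4) = 1/630
Σ_t [0,0]: t=0:+1/16 = 1/16
(3j)²=2/35 [(2 2 4; 0 0 0)], sign=+1
Σ_t [0,0]: t=0:+1/144 = 1/144
(3j)²=1/126 [(2 2 4; -1 2 -1)], sign=-1
⇒ 4πI² = 5/49
I = (-1)√(5/49/(4π)) = -0.09011188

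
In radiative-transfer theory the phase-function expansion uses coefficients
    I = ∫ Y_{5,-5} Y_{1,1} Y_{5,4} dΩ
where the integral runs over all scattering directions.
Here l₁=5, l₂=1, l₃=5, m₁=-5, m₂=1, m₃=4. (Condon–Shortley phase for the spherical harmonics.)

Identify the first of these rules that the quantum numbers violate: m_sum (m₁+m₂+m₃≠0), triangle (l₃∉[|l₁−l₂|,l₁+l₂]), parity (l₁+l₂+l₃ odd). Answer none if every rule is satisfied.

Σmᵢ = 0  ✓
l₃∈[|l₁−l₂|,l₁+l₂]=[4,6], have l₃=5  ✓
Σlᵢ = 11 ⇒ odd  ✗

parity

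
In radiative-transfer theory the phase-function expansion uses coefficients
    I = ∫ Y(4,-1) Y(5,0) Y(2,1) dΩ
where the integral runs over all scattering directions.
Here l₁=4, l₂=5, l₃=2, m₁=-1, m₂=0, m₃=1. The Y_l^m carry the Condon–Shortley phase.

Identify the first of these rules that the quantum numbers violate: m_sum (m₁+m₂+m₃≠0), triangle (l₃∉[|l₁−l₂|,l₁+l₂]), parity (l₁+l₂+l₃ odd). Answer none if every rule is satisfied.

parity

Σmᵢ = 0  ✓
l₃∈[|l₁−l₂|,l₁+l₂]=[1,9], have l₃=2  ✓
Σlᵢ = 11 ⇒ odd  ✗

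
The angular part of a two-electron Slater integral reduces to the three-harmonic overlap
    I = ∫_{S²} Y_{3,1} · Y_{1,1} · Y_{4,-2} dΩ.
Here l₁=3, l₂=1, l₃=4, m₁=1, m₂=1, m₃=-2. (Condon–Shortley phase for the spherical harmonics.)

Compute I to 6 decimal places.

Rules hold: Σm=0, L=8 even, 2≤4≤4.
N = 7·3·9 = 189
Δ = 0!·6!·2!/9! = 1/252
Racah Σ t=0..0: t=0:+1/36 = 1/36
⇒ 3j(3 1 4; 0 0 0)² = 4/63, sgn +1
Racah Σ t=0..0: t=0:+1/96 = 1/96
⇒ 3j(3 1 4; 1 1 -2)² = 5/84, sgn +1
4πI² = N·(3j₀)²·(3jₘ)² = 5/7
I = +1·√(0.714286/4π) = 0.23841361

0.238414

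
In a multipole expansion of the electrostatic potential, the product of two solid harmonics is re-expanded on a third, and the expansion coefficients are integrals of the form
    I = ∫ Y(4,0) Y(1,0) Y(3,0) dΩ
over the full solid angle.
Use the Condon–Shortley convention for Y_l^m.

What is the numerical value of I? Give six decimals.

Rules hold: Σm=0, L=8 even, 3≤3≤5.
N = 9·3·7 = 189
Δ = 2!·6!·0!/9! = 1/252
Racah Σ t=1..1: t=1:−1/36 = -1/36
⇒ 3j(4 1 3; 0 0 0)² = 4/63, sgn +1
(m-triple is (0,0,0) — same symbol as above.)
4πI² = N·(3j₀)²·(3jₘ)² = 16/21
I = +1·√(0.761905/4π) = 0.24623252

0.246233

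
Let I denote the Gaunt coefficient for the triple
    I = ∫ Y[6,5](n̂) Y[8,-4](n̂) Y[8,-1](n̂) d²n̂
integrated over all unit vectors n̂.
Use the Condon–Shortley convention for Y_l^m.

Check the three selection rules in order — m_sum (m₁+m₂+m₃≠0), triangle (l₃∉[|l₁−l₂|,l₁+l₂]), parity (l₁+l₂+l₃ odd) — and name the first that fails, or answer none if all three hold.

azimuthal sum: 5 − 4 − 1 = 0  ✓
2 ≤ 8 ≤ 14 (triangle on l)  ✓
L = 6 + 8 + 8 = 22 (even)  ✓

none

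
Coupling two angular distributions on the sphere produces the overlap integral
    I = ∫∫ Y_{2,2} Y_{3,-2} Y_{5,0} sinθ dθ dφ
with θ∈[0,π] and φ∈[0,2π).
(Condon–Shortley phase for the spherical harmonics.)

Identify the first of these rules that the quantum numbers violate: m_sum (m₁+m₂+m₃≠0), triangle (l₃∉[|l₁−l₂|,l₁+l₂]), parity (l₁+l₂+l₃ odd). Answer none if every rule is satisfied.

Σmᵢ = 0  ✓
l₃∈[|l₁−l₂|,l₁+l₂]=[1,5], have l₃=5  ✓
Σlᵢ = 10 ⇒ even  ✓

none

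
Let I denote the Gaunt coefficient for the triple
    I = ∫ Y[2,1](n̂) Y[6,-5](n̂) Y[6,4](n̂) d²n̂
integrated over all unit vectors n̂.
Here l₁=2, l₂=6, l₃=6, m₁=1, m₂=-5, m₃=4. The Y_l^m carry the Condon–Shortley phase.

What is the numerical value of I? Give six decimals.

Rules hold: Σm=0, L=14 even, 4≤6≤8.
N = 5·13·13 = 845
Δ = 2!·2!·10!/15! = 1/90090
Racah Σ t=0..2: t=0:+1/69120 t=1:−1/14400 t=2:+1/69120 = -7/172800
⇒ 3j(2 6 6; 0 0 0)² = 14/715, sgn -1
Racah Σ t=0..1: t=0:+1/725760 t=1:−1/7257600 = 1/806400
⇒ 3j(2 6 6; 1 -5 4)² = 27/910, sgn +1
4πI² = N·(3j₀)²·(3jₘ)² = 27/55
I = -1·√(0.490909/4π) = -0.19764945

-0.197649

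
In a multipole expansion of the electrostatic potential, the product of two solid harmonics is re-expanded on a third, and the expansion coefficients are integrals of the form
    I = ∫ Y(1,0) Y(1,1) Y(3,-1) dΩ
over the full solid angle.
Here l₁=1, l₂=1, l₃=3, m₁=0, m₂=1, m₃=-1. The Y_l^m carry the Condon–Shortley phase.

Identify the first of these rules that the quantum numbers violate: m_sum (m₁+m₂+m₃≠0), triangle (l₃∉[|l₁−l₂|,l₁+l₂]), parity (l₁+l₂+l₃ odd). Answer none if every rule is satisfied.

m₁+m₂+m₃ = 0 + 1 − 1 = 0  ✓
triangle: |1−1|=0 ≤ l₃=3 ≤ 1+1=2  ✗
parity: l₁+l₂+l₃ = 5 is odd

triangle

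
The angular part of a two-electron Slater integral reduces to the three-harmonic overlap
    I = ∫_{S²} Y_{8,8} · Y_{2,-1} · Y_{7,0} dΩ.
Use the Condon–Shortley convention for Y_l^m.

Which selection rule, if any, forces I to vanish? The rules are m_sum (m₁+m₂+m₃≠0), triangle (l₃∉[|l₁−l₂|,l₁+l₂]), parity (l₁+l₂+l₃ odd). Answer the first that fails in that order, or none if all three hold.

m₁+m₂+m₃ = 8 − 1 + 0 = 7  ✗
triangle: |8−2|=6 ≤ l₃=7 ≤ 8+2=10
parity: l₁+l₂+l₃ = 17 is odd

m_sum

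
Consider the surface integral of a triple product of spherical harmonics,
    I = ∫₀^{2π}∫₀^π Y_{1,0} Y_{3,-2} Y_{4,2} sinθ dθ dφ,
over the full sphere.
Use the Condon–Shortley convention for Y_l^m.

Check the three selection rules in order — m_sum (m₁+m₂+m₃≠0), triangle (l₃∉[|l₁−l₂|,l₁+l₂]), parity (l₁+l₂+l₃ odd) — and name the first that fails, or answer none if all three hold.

azimuthal sum: 0 − 2 + 2 = 0  ✓
2 ≤ 4 ≤ 4 (triangle on l)  ✓
L = 1 + 3 + 4 = 8 (even)  ✓

none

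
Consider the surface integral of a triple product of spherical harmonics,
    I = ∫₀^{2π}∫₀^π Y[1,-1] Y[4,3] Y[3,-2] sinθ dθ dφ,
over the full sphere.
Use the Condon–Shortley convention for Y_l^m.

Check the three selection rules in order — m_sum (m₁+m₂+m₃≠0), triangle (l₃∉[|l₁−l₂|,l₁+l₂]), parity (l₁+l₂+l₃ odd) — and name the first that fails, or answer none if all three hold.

none

m₁+m₂+m₃ = -1 + 3 − 2 = 0  ✓
triangle: |1−4|=3 ≤ l₃=3 ≤ 1+4=5  ✓
parity: l₁+l₂+l₃ = 8 is even  ✓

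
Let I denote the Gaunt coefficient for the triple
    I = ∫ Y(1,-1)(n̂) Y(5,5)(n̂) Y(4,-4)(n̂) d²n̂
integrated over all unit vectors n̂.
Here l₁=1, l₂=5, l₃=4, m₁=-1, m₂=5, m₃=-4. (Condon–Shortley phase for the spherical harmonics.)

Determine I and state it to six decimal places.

-0.329416

Rules hold: Σm=0, L=10 even, 4≤4≤6.
N = 3·11·9 = 297
Δ = 2!·0!·8!/11! = 1/495
Racah Σ t=1..1: t=1:−1/576 = -1/576
⇒ 3j(1 5 4; 0 0 0)² = 5/99, sgn -1
Racah Σ t=2..2: t=2:+1/80640 = 1/80640
⇒ 3j(1 5 4; -1 5 -4)² = 1/11, sgn +1
4πI² = N·(3j₀)²·(3jₘ)² = 15/11
I = -1·√(1.36364/4π) = -0.32941575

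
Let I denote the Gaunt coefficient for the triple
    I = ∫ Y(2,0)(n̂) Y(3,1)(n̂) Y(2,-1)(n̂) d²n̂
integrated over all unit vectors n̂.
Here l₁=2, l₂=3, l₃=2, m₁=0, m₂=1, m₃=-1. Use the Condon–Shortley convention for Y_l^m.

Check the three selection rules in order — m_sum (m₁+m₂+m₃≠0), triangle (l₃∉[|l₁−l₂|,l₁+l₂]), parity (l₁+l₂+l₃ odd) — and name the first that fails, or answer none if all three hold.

Σmᵢ = 0  ✓
l₃∈[|l₁−l₂|,l₁+l₂]=[1,5], have l₃=2  ✓
Σlᵢ = 7 ⇒ odd  ✗

parity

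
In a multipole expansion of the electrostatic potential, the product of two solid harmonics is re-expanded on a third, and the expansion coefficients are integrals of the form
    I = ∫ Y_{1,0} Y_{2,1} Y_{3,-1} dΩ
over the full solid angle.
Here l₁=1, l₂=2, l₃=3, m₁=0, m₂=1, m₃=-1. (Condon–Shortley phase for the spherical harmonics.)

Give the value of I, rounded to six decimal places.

-0.233597

Rules hold: Σm=0, L=6 even, 1≤3≤3.
N = 3·5·7 = 105
Δ = 0!·2!·4!/7! = 1/105
Racah Σ t=0..0: t=0:+1/4 = 1/4
⇒ 3j(1 2 3; 0 0 0)² = 3/35, sgn -1
Racah Σ t=0..0: t=0:+1/6 = 1/6
⇒ 3j(1 2 3; 0 1 -1)² = 8/105, sgn +1
4πI² = N·(3j₀)²·(3jₘ)² = 24/35
I = -1·√(0.685714/4π) = -0.23359668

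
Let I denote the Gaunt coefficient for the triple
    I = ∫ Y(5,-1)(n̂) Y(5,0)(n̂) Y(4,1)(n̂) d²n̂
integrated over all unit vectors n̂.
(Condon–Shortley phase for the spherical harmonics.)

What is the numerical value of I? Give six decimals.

-0.053153

Rules hold: Σm=0, L=14 even, 0≤4≤10.
N = 11·11·9 = 1089
Δ = 6!·4!·4!/15! = 1/3153150
Racah Σ t=1..5: t=1:−1/69120 t=2:+1/1728 t=3:−1/576 t=4:+1/1728 t=5:−1/69120 = -7/11520
⇒ 3j(5 5 4; 0 0 0)² = 2/143, sgn -1
Racah Σ t=2..5: t=2:+1/6912 t=3:−1/864 t=4:+1/1152 t=5:−1/17280 = -7/34560
⇒ 3j(5 5 4; -1 0 1)² = 1/429, sgn +1
4πI² = N·(3j₀)²·(3jₘ)² = 6/169
I = -1·√(0.035503/4π) = -0.05315295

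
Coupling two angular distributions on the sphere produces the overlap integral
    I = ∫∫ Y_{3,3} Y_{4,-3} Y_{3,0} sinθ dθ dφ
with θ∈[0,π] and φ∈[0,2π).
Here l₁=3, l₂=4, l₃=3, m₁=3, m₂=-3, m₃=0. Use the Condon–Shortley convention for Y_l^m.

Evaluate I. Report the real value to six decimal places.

0.203551

Rules hold: Σm=0, L=10 even, 1≤3≤7.
N = 7·9·7 = 441
Δ = 4!·2!·4!/11! = 1/34650
Racah Σ t=1..3: t=1:−1/72 t=2:+1/16 t=3:−1/72 = 5/144
⇒ 3j(3 4 3; 0 0 0)² = 2/77, sgn -1
Racah Σ t=0..0: t=0:+1/288 = 1/288
⇒ 3j(3 4 3; 3 -3 0)² = 1/22, sgn -1
4πI² = N·(3j₀)²·(3jₘ)² = 63/121
I = +1·√(0.520661/4π) = 0.20355073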